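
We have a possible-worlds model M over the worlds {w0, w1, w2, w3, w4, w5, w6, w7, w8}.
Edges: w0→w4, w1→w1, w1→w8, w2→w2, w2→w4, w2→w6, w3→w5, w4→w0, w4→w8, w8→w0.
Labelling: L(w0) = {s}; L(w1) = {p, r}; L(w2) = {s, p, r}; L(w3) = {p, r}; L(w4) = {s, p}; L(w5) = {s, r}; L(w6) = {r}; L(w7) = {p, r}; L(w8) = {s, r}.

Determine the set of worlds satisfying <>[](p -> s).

Recall that []ψ holds at a world iff ψ holds at every accessible world, and <>ψ holds iff ψ holds at some accessible world.
Let φ = <>[](p -> s). Evaluate φ at each world:
  w0 (successors {w4}): φ is true.
  w1 (successors {w1, w8}): φ is true.
  w2 (successors {w2, w4, w6}): φ is true.
  w3 (successors {w5}): φ is true.
  w4 (successors {w0, w8}): φ is true.
  w5 (successors ∅): φ is false.
  w6 (successors ∅): φ is false.
  w7 (successors ∅): φ is false.
  w8 (successors {w0}): φ is true.
For instance, at w1:
  At w1: <>[](p -> s) requires [](p -> s) at some successor in {w1, w8}.
    [](p -> s) holds at w8, so <>[](p -> s) is true at w1.
      At w8: [](p -> s) requires p -> s at every successor {w0}.
        At w0: p -> s is true.
      So [](p -> s) is true at w8.
Satisfying worlds: {w0, w1, w2, w3, w4, w8}

w0, w1, w2, w3, w4, w8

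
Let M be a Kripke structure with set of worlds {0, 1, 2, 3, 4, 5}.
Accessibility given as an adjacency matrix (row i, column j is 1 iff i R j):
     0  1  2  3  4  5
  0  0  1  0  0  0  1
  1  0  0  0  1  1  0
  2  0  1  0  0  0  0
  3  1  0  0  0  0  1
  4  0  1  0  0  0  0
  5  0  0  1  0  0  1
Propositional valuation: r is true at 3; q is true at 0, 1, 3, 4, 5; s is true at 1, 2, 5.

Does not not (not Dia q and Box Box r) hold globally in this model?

Let φ = not not (not Dia q and Box Box r). Evaluate φ at each world:
  0 (successors {1, 5}): φ is false.
  1 (successors {3, 4}): φ is false.
  2 (successors {1}): φ is false.
  3 (successors {0, 5}): φ is false.
  4 (successors {1}): φ is false.
  5 (successors {2, 5}): φ is false.
Detail at 0 (counterexample):
  At 0: not (not Dia q and Box Box r) is true, so not not (not Dia q and Box Box r) is false.
    At 0: not Dia q and Box Box r is false, so not (not Dia q and Box Box r) is true.
      At 0: not Dia q is false, Box Box r is false, so not Dia q and Box Box r is false.

No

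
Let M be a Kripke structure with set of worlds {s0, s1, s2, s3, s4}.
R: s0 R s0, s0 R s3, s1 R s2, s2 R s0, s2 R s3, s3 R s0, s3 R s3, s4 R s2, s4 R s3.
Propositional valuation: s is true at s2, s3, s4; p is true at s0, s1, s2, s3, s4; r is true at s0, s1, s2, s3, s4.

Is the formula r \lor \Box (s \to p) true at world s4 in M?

Recall that \Box ψ holds at a world iff ψ holds at every accessible world, and \Diamond ψ holds iff ψ holds at some accessible world.
At s4: r is true, \Box (s \to p) is true, so r \lor \Box (s \to p) is true.
  At s4: \Box (s \to p) requires s \to p at every successor {s2, s3}.
    At s2: s \to p is true.
    At s3: s \to p is true.
  So \Box (s \to p) is true at s4.

Yes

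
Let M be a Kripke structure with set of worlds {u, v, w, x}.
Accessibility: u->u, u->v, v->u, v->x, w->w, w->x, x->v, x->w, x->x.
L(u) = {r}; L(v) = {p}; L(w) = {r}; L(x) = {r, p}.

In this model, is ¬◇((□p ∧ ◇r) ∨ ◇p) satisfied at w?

At w: ◇((□p ∧ ◇r) ∨ ◇p) is true, so ¬◇((□p ∧ ◇r) ∨ ◇p) is false.
  At w: ◇((□p ∧ ◇r) ∨ ◇p) requires (□p ∧ ◇r) ∨ ◇p at some successor in {w, x}.
    (□p ∧ ◇r) ∨ ◇p holds at w, so ◇((□p ∧ ◇r) ∨ ◇p) is true at w.
      At w: □p ∧ ◇r is false, ◇p is true, so (□p ∧ ◇r) ∨ ◇p is true.

No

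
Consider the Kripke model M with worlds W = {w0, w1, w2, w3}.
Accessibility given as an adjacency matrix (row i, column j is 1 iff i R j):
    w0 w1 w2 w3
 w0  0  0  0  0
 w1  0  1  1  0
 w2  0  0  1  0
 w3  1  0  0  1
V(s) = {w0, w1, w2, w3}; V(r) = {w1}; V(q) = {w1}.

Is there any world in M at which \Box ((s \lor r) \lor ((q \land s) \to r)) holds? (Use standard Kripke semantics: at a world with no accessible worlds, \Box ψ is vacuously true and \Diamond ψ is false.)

Let φ = \Box ((s \lor r) \lor ((q \land s) \to r)). Evaluate φ at each world:
  w0 (successors ∅): φ is true.
  w1 (successors {w1, w2}): φ is true.
  w2 (successors {w2}): φ is true.
  w3 (successors {w0, w3}): φ is true.
Detail at w0 (witness):
  At w0: no accessible worlds, so \Box ((s \lor r) \lor ((q \land s) \to r)) holds vacuously.

Yes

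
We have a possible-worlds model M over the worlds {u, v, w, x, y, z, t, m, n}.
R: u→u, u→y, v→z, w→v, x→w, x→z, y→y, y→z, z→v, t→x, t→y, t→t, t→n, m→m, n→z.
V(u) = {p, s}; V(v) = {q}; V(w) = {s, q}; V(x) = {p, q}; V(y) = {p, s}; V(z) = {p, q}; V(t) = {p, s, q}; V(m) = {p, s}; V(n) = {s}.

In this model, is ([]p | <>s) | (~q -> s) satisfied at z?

At z: []p | <>s is false, ~q -> s is true, so ([]p | <>s) | (~q -> s) is true.
  At z: []p is false, <>s is false, so []p | <>s is false.
    At z: []p requires p at every successor {v}.
      p fails at v, so []p is false at z.
    At z: <>s requires s at some successor in {v}.
      At v: s is false.
    So <>s is false at z.

Yes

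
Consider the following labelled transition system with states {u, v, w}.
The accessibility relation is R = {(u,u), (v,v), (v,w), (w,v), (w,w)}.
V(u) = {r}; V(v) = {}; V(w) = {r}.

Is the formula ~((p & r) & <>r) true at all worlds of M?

Yes

Let φ = ~((p & r) & <>r). Evaluate φ at each world:
  u (successors {u}): φ is true.
  v (successors {v, w}): φ is true.
  w (successors {v, w}): φ is true.
For instance, at w:
  At w: (p & r) & <>r is false, so ~((p & r) & <>r) is true.
    At w: p & r is false, <>r is true, so (p & r) & <>r is false.
      At w: <>r requires r at some successor in {v, w}.
        r holds at w, so <>r is true at w.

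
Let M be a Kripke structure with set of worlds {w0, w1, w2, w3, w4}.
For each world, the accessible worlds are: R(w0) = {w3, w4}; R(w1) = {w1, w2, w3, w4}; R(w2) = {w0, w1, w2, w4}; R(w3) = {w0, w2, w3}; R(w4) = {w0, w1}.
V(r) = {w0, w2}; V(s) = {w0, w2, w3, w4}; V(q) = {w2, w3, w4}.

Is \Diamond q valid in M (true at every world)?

Recall that \Diamond ψ holds at a world iff ψ holds at some accessible world.
Let φ = \Diamond q. Evaluate φ at each world:
  w0 (successors {w3, w4}): φ is true.
  w1 (successors {w1, w2, w3, w4}): φ is true.
  w2 (successors {w0, w1, w2, w4}): φ is true.
  w3 (successors {w0, w2, w3}): φ is true.
  w4 (successors {w0, w1}): φ is false.
Detail at w4 (counterexample):
  At w4: \Diamond q requires q at some successor in {w0, w1}.
    At w0: q is false.
    At w1: q is false.
  So \Diamond q is false at w4.

No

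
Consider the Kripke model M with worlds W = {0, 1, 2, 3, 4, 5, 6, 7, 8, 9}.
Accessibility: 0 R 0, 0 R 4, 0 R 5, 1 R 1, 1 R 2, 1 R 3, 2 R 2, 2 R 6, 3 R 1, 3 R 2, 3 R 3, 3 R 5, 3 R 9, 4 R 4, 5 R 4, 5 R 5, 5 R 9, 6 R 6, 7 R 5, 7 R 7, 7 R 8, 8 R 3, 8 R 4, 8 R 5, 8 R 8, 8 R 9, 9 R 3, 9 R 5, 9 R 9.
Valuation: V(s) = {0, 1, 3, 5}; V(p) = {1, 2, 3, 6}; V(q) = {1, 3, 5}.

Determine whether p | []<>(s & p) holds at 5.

At 5: p is false, []<>(s & p) is false, so p | []<>(s & p) is false.
  At 5: []<>(s & p) requires <>(s & p) at every successor {4, 5, 9}.
    <>(s & p) fails at 4, so []<>(s & p) is false at 5.
      At 4: <>(s & p) requires s & p at some successor in {4}.
        At 4: s & p is false.
      So <>(s & p) is false at 4.

No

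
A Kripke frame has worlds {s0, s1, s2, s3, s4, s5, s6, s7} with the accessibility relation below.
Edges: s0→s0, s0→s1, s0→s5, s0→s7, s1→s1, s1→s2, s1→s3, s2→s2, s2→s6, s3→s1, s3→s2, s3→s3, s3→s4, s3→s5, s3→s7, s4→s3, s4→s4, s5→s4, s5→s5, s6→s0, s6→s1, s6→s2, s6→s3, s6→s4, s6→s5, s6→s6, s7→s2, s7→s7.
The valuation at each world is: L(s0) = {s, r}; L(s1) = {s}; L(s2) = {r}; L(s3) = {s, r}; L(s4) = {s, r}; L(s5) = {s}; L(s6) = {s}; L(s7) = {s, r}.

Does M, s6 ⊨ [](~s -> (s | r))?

Yes

Recall that []ψ holds at a world iff ψ holds at every accessible world, and <>ψ holds iff ψ holds at some accessible world.
At s6: [](~s -> (s | r)) requires ~s -> (s | r) at every successor {s0, s1, s2, s3, s4, s5, s6}.
  At s0: ~s -> (s | r) is true.
  At s1: ~s -> (s | r) is true.
  At s2: ~s -> (s | r) is true.
  At s3: ~s -> (s | r) is true.
  At s4: ~s -> (s | r) is true.
  At s5: ~s -> (s | r) is true.
  At s6: ~s -> (s | r) is true.
So [](~s -> (s | r)) is true at s6.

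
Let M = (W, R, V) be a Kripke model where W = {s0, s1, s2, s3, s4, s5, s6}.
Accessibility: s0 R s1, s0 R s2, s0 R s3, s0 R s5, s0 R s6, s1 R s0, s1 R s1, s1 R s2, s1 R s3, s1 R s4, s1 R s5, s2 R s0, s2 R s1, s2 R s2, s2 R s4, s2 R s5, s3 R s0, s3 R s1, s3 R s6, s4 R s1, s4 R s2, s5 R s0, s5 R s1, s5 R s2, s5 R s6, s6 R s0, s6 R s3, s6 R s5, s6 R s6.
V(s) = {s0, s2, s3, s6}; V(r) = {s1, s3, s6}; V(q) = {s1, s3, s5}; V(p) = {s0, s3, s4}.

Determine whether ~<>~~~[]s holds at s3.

No

At s3: <>~~~[]s is true, so ~<>~~~[]s is false.
  At s3: <>~~~[]s requires ~~~[]s at some successor in {s0, s1, s6}.
    ~~~[]s holds at s0, so <>~~~[]s is true at s3.
      At s0: ~~[]s is false, so ~~~[]s is true.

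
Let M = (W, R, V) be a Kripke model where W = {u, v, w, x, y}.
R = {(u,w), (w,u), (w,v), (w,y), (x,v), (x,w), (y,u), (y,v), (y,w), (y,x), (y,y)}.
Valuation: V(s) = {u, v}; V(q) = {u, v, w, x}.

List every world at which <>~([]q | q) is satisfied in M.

w, y

Let φ = <>~([]q | q). Evaluate φ at each world:
  u (successors {w}): φ is false.
  v (successors ∅): φ is false.
  w (successors {u, v, y}): φ is true.
  x (successors {v, w}): φ is false.
  y (successors {u, v, w, x, y}): φ is true.
For instance, at u:
  At u: <>~([]q | q) requires ~([]q | q) at some successor in {w}.
    At w: ~([]q | q) is false.
  So <>~([]q | q) is false at u.
Satisfying worlds: {w, y}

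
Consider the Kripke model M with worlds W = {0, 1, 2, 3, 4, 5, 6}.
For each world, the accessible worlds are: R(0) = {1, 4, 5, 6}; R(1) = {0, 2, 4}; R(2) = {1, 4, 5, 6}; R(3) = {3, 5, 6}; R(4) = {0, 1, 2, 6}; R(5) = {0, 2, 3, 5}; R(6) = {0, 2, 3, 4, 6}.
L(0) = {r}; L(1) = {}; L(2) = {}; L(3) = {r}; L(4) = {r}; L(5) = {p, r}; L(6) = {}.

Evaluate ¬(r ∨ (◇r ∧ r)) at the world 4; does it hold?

No

At 4: r ∨ (◇r ∧ r) is true, so ¬(r ∨ (◇r ∧ r)) is false.
  At 4: r is true, ◇r ∧ r is true, so r ∨ (◇r ∧ r) is true.
    At 4: ◇r is true, r is true, so ◇r ∧ r is true.
      At 4: ◇r requires r at some successor in {0, 1, 2, 6}.
        r holds at 0, so ◇r is true at 4.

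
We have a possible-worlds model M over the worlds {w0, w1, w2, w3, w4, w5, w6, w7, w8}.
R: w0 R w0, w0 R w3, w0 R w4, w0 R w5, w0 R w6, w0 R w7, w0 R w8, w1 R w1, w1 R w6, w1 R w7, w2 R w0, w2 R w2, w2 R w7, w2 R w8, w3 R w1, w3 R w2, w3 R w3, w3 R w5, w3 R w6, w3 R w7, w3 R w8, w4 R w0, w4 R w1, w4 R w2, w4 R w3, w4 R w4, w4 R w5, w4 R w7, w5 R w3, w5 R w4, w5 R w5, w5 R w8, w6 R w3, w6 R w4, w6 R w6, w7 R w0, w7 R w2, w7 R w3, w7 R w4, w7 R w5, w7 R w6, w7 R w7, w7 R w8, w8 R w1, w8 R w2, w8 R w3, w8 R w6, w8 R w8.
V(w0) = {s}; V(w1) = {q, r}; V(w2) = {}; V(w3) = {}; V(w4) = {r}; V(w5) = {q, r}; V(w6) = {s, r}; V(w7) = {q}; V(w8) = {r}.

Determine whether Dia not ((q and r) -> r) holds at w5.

No

At w5: Dia not ((q and r) -> r) requires not ((q and r) -> r) at some successor in {w3, w4, w5, w8}.
  At w3: not ((q and r) -> r) is false.
  At w4: not ((q and r) -> r) is false.
  At w5: not ((q and r) -> r) is false.
  At w8: not ((q and r) -> r) is false.
So Dia not ((q and r) -> r) is false at w5.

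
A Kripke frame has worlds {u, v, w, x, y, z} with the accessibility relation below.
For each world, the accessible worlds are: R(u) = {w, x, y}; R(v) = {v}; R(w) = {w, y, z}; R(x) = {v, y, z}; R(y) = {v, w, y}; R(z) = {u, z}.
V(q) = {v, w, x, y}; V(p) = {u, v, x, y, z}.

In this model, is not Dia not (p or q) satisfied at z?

Yes

At z: Dia not (p or q) is false, so not Dia not (p or q) is true.
  At z: Dia not (p or q) requires not (p or q) at some successor in {u, z}.
    At u: not (p or q) is false.
    At z: not (p or q) is false.
  So Dia not (p or q) is false at z.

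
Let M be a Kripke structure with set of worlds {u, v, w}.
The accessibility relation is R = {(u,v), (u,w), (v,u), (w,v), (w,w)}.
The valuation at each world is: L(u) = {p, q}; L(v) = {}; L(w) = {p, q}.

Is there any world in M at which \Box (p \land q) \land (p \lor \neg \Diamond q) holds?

Let φ = \Box (p \land q) \land (p \lor \neg \Diamond q). Evaluate φ at each world:
  u (successors {v, w}): φ is false.
  v (successors {u}): φ is false.
  w (successors {v, w}): φ is false.
For instance, at u:
  At u: \Box (p \land q) is false, p \lor \neg \Diamond q is true, so \Box (p \land q) \land (p \lor \neg \Diamond q) is false.
    At u: \Box (p \land q) requires p \land q at every successor {v, w}.
      p \land q fails at v, so \Box (p \land q) is false at u.
    At u: p is true, \neg \Diamond q is false, so p \lor \neg \Diamond q is true.
      At u: \Diamond q is true, so \neg \Diamond q is false.

No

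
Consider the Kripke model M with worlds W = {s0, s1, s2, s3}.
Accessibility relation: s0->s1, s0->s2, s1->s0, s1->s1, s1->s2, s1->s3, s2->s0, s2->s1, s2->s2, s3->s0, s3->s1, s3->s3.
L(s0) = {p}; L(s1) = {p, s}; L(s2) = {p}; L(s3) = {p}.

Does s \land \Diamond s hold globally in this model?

Let φ = s \land \Diamond s. Evaluate φ at each world:
  s0 (successors {s1, s2}): φ is false.
  s1 (successors {s0, s1, s2, s3}): φ is true.
  s2 (successors {s0, s1, s2}): φ is false.
  s3 (successors {s0, s1, s3}): φ is false.
Detail at s0 (counterexample):
  At s0: s is false, \Diamond s is true, so s \land \Diamond s is false.
    At s0: \Diamond s requires s at some successor in {s1, s2}.
      s holds at s1, so \Diamond s is true at s0.

No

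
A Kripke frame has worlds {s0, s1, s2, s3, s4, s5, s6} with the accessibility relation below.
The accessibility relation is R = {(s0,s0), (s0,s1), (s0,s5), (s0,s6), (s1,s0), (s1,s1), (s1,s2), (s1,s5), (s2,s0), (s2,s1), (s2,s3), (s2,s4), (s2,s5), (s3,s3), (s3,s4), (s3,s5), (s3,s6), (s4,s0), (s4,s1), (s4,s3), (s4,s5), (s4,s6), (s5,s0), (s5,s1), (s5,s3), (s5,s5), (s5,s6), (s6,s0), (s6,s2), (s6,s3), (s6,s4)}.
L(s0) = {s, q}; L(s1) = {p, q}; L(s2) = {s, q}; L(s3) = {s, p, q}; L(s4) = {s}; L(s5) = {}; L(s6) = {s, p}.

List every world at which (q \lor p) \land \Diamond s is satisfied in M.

Let φ = (q \lor p) \land \Diamond s. Evaluate φ at each world:
  s0 (successors {s0, s1, s5, s6}): φ is true.
  s1 (successors {s0, s1, s2, s5}): φ is true.
  s2 (successors {s0, s1, s3, s4, s5}): φ is true.
  s3 (successors {s3, s4, s5, s6}): φ is true.
  s4 (successors {s0, s1, s3, s5, s6}): φ is false.
  s5 (successors {s0, s1, s3, s5, s6}): φ is false.
  s6 (successors {s0, s2, s3, s4}): φ is true.
For instance, at s1:
  At s1: q \lor p is true, \Diamond s is true, so (q \lor p) \land \Diamond s is true.
    At s1: \Diamond s requires s at some successor in {s0, s1, s2, s5}.
      s holds at s0, so \Diamond s is true at s1.
Satisfying worlds: {s0, s1, s2, s3, s6}

s0, s1, s2, s3, s6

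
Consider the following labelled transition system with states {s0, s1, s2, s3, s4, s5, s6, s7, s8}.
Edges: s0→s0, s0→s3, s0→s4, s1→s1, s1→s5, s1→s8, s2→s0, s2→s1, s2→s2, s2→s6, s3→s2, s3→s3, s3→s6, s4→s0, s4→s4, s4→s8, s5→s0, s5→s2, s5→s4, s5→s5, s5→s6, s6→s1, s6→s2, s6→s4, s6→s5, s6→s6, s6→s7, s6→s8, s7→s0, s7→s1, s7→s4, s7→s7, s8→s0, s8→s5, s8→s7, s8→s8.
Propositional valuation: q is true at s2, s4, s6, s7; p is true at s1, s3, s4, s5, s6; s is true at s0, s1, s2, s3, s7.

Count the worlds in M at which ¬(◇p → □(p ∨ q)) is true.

Recall that □ψ holds at a world iff ψ holds at every accessible world, and ◇ψ holds iff ψ holds at some accessible world.
Let φ = ¬(◇p → □(p ∨ q)). Evaluate φ at each world:
  s0 (successors {s0, s3, s4}): φ is true.
  s1 (successors {s1, s5, s8}): φ is true.
  s2 (successors {s0, s1, s2, s6}): φ is true.
  s3 (successors {s2, s3, s6}): φ is false.
  s4 (successors {s0, s4, s8}): φ is true.
  s5 (successors {s0, s2, s4, s5, s6}): φ is true.
  s6 (successors {s1, s2, s4, s5, s6, s7, s8}): φ is true.
  s7 (successors {s0, s1, s4, s7}): φ is true.
  s8 (successors {s0, s5, s7, s8}): φ is true.
For instance, at s5:
  At s5: ◇p → □(p ∨ q) is false, so ¬(◇p → □(p ∨ q)) is true.
    At s5: ◇p is true, □(p ∨ q) is false, so ◇p → □(p ∨ q) is false.
      At s5: ◇p requires p at some successor in {s0, s2, s4, s5, s6}.
        p holds at s4, so ◇p is true at s5.
      At s5: □(p ∨ q) requires p ∨ q at every successor {s0, s2, s4, s5, s6}.
        p ∨ q fails at s0, so □(p ∨ q) is false at s5.
Satisfying worlds: {s0, s1, s2, s4, s5, s6, s7, s8}

8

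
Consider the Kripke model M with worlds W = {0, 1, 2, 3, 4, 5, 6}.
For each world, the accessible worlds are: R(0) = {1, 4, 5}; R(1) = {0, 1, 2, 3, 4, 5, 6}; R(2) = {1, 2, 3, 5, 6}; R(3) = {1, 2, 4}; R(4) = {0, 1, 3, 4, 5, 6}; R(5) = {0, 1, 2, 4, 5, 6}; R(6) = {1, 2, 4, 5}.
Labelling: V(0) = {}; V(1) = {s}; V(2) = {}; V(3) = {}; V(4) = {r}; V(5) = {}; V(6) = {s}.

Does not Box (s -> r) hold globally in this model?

Yes

Recall that Box ψ holds at a world iff ψ holds at every accessible world, and Dia ψ holds iff ψ holds at some accessible world.
Let φ = not Box (s -> r). Evaluate φ at each world:
  0 (successors {1, 4, 5}): φ is true.
  1 (successors {0, 1, 2, 3, 4, 5, 6}): φ is true.
  2 (successors {1, 2, 3, 5, 6}): φ is true.
  3 (successors {1, 2, 4}): φ is true.
  4 (successors {0, 1, 3, 4, 5, 6}): φ is true.
  5 (successors {0, 1, 2, 4, 5, 6}): φ is true.
  6 (successors {1, 2, 4, 5}): φ is true.
For instance, at 6:
  At 6: Box (s -> r) is false, so not Box (s -> r) is true.
    At 6: Box (s -> r) requires s -> r at every successor {1, 2, 4, 5}.
      s -> r fails at 1, so Box (s -> r) is false at 6.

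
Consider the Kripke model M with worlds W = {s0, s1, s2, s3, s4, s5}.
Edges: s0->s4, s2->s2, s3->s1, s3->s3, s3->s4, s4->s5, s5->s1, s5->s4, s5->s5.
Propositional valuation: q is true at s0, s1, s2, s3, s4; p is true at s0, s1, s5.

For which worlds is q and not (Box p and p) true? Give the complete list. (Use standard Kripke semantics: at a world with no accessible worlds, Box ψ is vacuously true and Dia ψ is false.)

s0, s2, s3, s4

Let φ = q and not (Box p and p). Evaluate φ at each world:
  s0 (successors {s4}): φ is true.
  s1 (successors ∅): φ is false.
  s2 (successors {s2}): φ is true.
  s3 (successors {s1, s3, s4}): φ is true.
  s4 (successors {s5}): φ is true.
  s5 (successors {s1, s4, s5}): φ is false.
For instance, at s3:
  At s3: q is true, not (Box p and p) is true, so q and not (Box p and p) is true.
    At s3: Box p and p is false, so not (Box p and p) is true.
      At s3: Box p is false, p is false, so Box p and p is false.
Satisfying worlds: {s0, s2, s3, s4}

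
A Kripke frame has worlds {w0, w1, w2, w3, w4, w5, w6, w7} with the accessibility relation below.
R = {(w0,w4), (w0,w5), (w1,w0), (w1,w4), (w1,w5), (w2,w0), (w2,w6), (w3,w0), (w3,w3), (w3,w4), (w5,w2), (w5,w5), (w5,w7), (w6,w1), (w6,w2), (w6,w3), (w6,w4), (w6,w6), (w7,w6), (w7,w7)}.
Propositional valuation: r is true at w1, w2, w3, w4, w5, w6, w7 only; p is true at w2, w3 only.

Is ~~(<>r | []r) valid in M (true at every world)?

Recall that []ψ holds at a world iff ψ holds at every accessible world, and <>ψ holds iff ψ holds at some accessible world.
Let φ = ~~(<>r | []r). Evaluate φ at each world:
  w0 (successors {w4, w5}): φ is true.
  w1 (successors {w0, w4, w5}): φ is true.
  w2 (successors {w0, w6}): φ is true.
  w3 (successors {w0, w3, w4}): φ is true.
  w4 (successors ∅): φ is true.
  w5 (successors {w2, w5, w7}): φ is true.
  w6 (successors {w1, w2, w3, w4, w6}): φ is true.
  w7 (successors {w6, w7}): φ is true.
For instance, at w0:
  At w0: ~(<>r | []r) is false, so ~~(<>r | []r) is true.
    At w0: <>r | []r is true, so ~(<>r | []r) is false.
      At w0: <>r is true, []r is true, so <>r | []r is true.

Yes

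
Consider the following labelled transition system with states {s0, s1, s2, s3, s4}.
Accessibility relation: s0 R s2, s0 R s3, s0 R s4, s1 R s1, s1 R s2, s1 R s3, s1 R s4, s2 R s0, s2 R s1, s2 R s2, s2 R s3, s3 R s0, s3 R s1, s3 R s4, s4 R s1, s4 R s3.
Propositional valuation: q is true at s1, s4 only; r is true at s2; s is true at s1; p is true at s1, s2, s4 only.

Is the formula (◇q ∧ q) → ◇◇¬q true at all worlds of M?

Yes

Recall that ◇ψ holds at a world iff ψ holds at some accessible world.
Let φ = (◇q ∧ q) → ◇◇¬q. Evaluate φ at each world:
  s0 (successors {s2, s3, s4}): φ is true.
  s1 (successors {s1, s2, s3, s4}): φ is true.
  s2 (successors {s0, s1, s2, s3}): φ is true.
  s3 (successors {s0, s1, s4}): φ is true.
  s4 (successors {s1, s3}): φ is true.
For instance, at s4:
  At s4: ◇q ∧ q is true, ◇◇¬q is true, so (◇q ∧ q) → ◇◇¬q is true.
    At s4: ◇q is true, q is true, so ◇q ∧ q is true.
      At s4: ◇q requires q at some successor in {s1, s3}.
        q holds at s1, so ◇q is true at s4.
    At s4: ◇◇¬q requires ◇¬q at some successor in {s1, s3}.
      ◇¬q holds at s1, so ◇◇¬q is true at s4.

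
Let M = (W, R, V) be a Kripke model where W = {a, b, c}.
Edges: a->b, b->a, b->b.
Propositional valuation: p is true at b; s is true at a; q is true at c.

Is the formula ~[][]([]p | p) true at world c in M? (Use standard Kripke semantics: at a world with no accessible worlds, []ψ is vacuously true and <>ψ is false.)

At c: [][]([]p | p) is true, so ~[][]([]p | p) is false.
  At c: no accessible worlds, so [][]([]p | p) holds vacuously.

No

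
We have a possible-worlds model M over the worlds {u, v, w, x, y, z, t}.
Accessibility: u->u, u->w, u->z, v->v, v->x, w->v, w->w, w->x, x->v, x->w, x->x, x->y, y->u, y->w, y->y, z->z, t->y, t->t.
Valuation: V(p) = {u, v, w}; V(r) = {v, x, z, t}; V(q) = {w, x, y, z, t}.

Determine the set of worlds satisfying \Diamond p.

u, v, w, x, y

Let φ = \Diamond p. Evaluate φ at each world:
  u (successors {u, w, z}): φ is true.
  v (successors {v, x}): φ is true.
  w (successors {v, w, x}): φ is true.
  x (successors {v, w, x, y}): φ is true.
  y (successors {u, w, y}): φ is true.
  z (successors {z}): φ is false.
  t (successors {y, t}): φ is false.
For instance, at w:
  At w: \Diamond p requires p at some successor in {v, w, x}.
    p holds at v, so \Diamond p is true at w.
Satisfying worlds: {u, v, w, x, y}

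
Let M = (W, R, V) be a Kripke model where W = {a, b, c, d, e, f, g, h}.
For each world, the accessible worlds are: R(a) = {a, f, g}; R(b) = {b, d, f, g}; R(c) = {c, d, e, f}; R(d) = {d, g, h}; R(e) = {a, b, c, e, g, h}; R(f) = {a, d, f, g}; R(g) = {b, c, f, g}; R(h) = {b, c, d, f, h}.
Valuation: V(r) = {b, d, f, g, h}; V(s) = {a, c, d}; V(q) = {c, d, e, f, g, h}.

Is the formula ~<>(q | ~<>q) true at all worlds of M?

No

Recall that <>ψ holds at a world iff ψ holds at some accessible world.
Let φ = ~<>(q | ~<>q). Evaluate φ at each world:
  a (successors {a, f, g}): φ is false.
  b (successors {b, d, f, g}): φ is false.
  c (successors {c, d, e, f}): φ is false.
  d (successors {d, g, h}): φ is false.
  e (successors {a, b, c, e, g, h}): φ is false.
  f (successors {a, d, f, g}): φ is false.
  g (successors {b, c, f, g}): φ is false.
  h (successors {b, c, d, f, h}): φ is false.
Detail at a (counterexample):
  At a: <>(q | ~<>q) is true, so ~<>(q | ~<>q) is false.
    At a: <>(q | ~<>q) requires q | ~<>q at some successor in {a, f, g}.
      q | ~<>q holds at f, so <>(q | ~<>q) is true at a.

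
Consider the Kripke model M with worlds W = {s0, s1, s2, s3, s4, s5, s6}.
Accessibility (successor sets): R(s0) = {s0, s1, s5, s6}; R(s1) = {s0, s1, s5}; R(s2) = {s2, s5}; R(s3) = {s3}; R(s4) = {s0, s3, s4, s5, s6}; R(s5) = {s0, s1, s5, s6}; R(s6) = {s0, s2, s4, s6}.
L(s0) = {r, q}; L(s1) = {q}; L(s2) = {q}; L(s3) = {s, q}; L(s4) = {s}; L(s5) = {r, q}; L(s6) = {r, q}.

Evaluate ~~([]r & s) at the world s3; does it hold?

No

Recall that []ψ holds at a world iff ψ holds at every accessible world, and <>ψ holds iff ψ holds at some accessible world.
At s3: ~([]r & s) is true, so ~~([]r & s) is false.
  At s3: []r & s is false, so ~([]r & s) is true.
    At s3: []r is false, s is true, so []r & s is false.
      At s3: []r requires r at every successor {s3}.
        r fails at s3, so []r is false at s3.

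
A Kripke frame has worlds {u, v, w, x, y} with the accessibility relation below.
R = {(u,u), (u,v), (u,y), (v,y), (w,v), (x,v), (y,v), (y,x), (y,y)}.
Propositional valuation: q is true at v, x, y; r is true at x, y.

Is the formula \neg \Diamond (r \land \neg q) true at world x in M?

Yes

At x: \Diamond (r \land \neg q) is false, so \neg \Diamond (r \land \neg q) is true.
  At x: \Diamond (r \land \neg q) requires r \land \neg q at some successor in {v}.
    At v: r \land \neg q is false.
  So \Diamond (r \land \neg q) is false at x.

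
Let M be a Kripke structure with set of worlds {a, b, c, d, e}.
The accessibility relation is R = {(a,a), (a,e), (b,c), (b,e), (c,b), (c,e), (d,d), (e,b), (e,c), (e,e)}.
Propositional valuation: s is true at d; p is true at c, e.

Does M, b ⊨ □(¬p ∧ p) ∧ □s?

No

At b: □(¬p ∧ p) is false, □s is false, so □(¬p ∧ p) ∧ □s is false.
  At b: □(¬p ∧ p) requires ¬p ∧ p at every successor {c, e}.
    ¬p ∧ p fails at c, so □(¬p ∧ p) is false at b.
  At b: □s requires s at every successor {c, e}.
    s fails at c, so □s is false at b.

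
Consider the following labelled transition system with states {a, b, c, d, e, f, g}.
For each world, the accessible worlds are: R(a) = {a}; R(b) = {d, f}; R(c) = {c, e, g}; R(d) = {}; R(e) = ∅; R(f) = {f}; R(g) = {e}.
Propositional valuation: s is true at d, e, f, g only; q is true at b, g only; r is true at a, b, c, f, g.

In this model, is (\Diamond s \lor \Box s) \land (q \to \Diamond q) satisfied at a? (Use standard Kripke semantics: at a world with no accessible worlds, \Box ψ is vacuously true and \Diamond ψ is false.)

At a: \Diamond s \lor \Box s is false, q \to \Diamond q is true, so (\Diamond s \lor \Box s) \land (q \to \Diamond q) is false.
  At a: \Diamond s is false, \Box s is false, so \Diamond s \lor \Box s is false.
    At a: \Diamond s requires s at some successor in {a}.
      At a: s is false.
    So \Diamond s is false at a.
    At a: \Box s requires s at every successor {a}.
      s fails at a, so \Box s is false at a.
  At a: q is false, \Diamond q is false, so q \to \Diamond q is true.
    At a: \Diamond q requires q at some successor in {a}.
      At a: q is false.
    So \Diamond q is false at a.

No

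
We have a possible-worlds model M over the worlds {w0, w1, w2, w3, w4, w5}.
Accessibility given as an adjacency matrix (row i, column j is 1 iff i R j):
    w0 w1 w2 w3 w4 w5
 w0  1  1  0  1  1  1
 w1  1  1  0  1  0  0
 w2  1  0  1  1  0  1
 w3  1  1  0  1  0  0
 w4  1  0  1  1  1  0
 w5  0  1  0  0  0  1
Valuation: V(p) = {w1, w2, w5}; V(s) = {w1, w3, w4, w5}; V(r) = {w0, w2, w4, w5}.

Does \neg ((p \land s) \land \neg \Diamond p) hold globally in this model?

Let φ = \neg ((p \land s) \land \neg \Diamond p). Evaluate φ at each world:
  w0 (successors {w0, w1, w3, w4, w5}): φ is true.
  w1 (successors {w0, w1, w3}): φ is true.
  w2 (successors {w0, w2, w3, w5}): φ is true.
  w3 (successors {w0, w1, w3}): φ is true.
  w4 (successors {w0, w2, w3, w4}): φ is true.
  w5 (successors {w1, w5}): φ is true.
For instance, at w1:
  At w1: (p \land s) \land \neg \Diamond p is false, so \neg ((p \land s) \land \neg \Diamond p) is true.
    At w1: p \land s is true, \neg \Diamond p is false, so (p \land s) \land \neg \Diamond p is false.
      At w1: \Diamond p is true, so \neg \Diamond p is false.

Yes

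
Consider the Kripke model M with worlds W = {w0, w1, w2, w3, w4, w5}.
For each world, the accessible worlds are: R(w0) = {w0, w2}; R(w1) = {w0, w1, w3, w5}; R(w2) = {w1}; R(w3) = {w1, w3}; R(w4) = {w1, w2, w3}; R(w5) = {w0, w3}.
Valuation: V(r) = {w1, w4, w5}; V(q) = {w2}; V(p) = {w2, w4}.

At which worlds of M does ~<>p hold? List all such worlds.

w1, w2, w3, w5

Let φ = ~<>p. Evaluate φ at each world:
  w0 (successors {w0, w2}): φ is false.
  w1 (successors {w0, w1, w3, w5}): φ is true.
  w2 (successors {w1}): φ is true.
  w3 (successors {w1, w3}): φ is true.
  w4 (successors {w1, w2, w3}): φ is false.
  w5 (successors {w0, w3}): φ is true.
For instance, at w2:
  At w2: <>p is false, so ~<>p is true.
    At w2: <>p requires p at some successor in {w1}.
      At w1: p is false.
    So <>p is false at w2.
Satisfying worlds: {w1, w2, w3, w5}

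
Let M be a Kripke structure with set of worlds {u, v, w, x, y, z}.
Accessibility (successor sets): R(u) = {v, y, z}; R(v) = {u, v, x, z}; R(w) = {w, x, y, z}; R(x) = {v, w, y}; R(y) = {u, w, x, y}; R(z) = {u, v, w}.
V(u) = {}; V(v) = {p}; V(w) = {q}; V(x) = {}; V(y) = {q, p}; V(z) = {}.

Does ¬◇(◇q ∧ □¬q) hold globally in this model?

Let φ = ¬◇(◇q ∧ □¬q). Evaluate φ at each world:
  u (successors {v, y, z}): φ is true.
  v (successors {u, v, x, z}): φ is true.
  w (successors {w, x, y, z}): φ is true.
  x (successors {v, w, y}): φ is true.
  y (successors {u, w, x, y}): φ is true.
  z (successors {u, v, w}): φ is true.
For instance, at u:
  At u: ◇(◇q ∧ □¬q) is false, so ¬◇(◇q ∧ □¬q) is true.
    At u: ◇(◇q ∧ □¬q) requires ◇q ∧ □¬q at some successor in {v, y, z}.
      At v: ◇q ∧ □¬q is false.
      At y: ◇q ∧ □¬q is false.
      At z: ◇q ∧ □¬q is false.
    So ◇(◇q ∧ □¬q) is false at u.

Yes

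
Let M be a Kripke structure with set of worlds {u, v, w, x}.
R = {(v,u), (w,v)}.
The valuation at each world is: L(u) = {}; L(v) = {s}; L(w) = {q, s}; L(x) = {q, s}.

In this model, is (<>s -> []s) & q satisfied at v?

At v: <>s -> []s is true, q is false, so (<>s -> []s) & q is false.
  At v: <>s is false, []s is false, so <>s -> []s is true.
    At v: <>s requires s at some successor in {u}.
      At u: s is false.
    So <>s is false at v.
    At v: []s requires s at every successor {u}.
      s fails at u, so []s is false at v.

No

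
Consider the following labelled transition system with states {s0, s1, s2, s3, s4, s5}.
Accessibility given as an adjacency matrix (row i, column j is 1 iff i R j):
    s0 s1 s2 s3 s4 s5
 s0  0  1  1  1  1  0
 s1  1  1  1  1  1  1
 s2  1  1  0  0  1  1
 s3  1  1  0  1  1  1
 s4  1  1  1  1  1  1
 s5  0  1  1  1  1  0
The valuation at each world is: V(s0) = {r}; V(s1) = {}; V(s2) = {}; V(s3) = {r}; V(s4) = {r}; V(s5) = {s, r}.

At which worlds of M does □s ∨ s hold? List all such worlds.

Let φ = □s ∨ s. Evaluate φ at each world:
  s0 (successors {s1, s2, s3, s4}): φ is false.
  s1 (successors {s0, s1, s2, s3, s4, s5}): φ is false.
  s2 (successors {s0, s1, s4, s5}): φ is false.
  s3 (successors {s0, s1, s3, s4, s5}): φ is false.
  s4 (successors {s0, s1, s2, s3, s4, s5}): φ is false.
  s5 (successors {s1, s2, s3, s4}): φ is true.
For instance, at s1:
  At s1: □s is false, s is false, so □s ∨ s is false.
    At s1: □s requires s at every successor {s0, s1, s2, s3, s4, s5}.
      s fails at s0, so □s is false at s1.
Satisfying worlds: {s5}

s5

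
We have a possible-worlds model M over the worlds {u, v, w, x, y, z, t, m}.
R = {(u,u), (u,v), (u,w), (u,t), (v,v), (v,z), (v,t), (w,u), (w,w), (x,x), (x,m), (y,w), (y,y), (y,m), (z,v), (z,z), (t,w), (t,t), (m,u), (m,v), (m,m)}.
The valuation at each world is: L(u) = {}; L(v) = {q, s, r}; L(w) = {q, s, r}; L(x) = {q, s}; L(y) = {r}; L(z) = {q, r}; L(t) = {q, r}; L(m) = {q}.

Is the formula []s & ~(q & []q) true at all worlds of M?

No

Recall that []ψ holds at a world iff ψ holds at every accessible world, and <>ψ holds iff ψ holds at some accessible world.
Let φ = []s & ~(q & []q). Evaluate φ at each world:
  u (successors {u, v, w, t}): φ is false.
  v (successors {v, z, t}): φ is false.
  w (successors {u, w}): φ is false.
  x (successors {x, m}): φ is false.
  y (successors {w, y, m}): φ is false.
  z (successors {v, z}): φ is false.
  t (successors {w, t}): φ is false.
  m (successors {u, v, m}): φ is false.
Detail at u (counterexample):
  At u: []s is false, ~(q & []q) is true, so []s & ~(q & []q) is false.
    At u: []s requires s at every successor {u, v, w, t}.
      s fails at u, so []s is false at u.
    At u: q & []q is false, so ~(q & []q) is true.
      At u: q is false, []q is false, so q & []q is false.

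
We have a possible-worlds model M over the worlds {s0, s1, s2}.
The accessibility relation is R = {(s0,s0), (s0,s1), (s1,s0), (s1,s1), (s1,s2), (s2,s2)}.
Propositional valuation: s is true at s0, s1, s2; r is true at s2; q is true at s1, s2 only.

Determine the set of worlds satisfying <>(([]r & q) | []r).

Let φ = <>(([]r & q) | []r). Evaluate φ at each world:
  s0 (successors {s0, s1}): φ is false.
  s1 (successors {s0, s1, s2}): φ is true.
  s2 (successors {s2}): φ is true.
For instance, at s2:
  At s2: <>(([]r & q) | []r) requires ([]r & q) | []r at some successor in {s2}.
    ([]r & q) | []r holds at s2, so <>(([]r & q) | []r) is true at s2.
      At s2: []r & q is true, []r is true, so ([]r & q) | []r is true.
Satisfying worlds: {s1, s2}

s1, s2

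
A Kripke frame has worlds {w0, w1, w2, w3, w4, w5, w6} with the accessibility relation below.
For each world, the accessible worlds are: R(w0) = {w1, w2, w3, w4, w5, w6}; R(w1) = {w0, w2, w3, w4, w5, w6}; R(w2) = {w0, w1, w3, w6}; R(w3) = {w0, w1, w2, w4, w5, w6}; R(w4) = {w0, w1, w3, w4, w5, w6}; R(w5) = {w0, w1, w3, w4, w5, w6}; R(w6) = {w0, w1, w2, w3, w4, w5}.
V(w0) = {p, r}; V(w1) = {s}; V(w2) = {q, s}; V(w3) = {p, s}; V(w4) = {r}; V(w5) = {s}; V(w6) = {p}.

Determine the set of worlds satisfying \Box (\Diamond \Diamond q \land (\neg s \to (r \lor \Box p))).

w6

Let φ = \Box (\Diamond \Diamond q \land (\neg s \to (r \lor \Box p))). Evaluate φ at each world:
  w0 (successors {w1, w2, w3, w4, w5, w6}): φ is false.
  w1 (successors {w0, w2, w3, w4, w5, w6}): φ is false.
  w2 (successors {w0, w1, w3, w6}): φ is false.
  w3 (successors {w0, w1, w2, w4, w5, w6}): φ is false.
  w4 (successors {w0, w1, w3, w4, w5, w6}): φ is false.
  w5 (successors {w0, w1, w3, w4, w5, w6}): φ is false.
  w6 (successors {w0, w1, w2, w3, w4, w5}): φ is true.
For instance, at w1:
  At w1: \Box (\Diamond \Diamond q \land (\neg s \to (r \lor \Box p))) requires \Diamond \Diamond q \land (\neg s \to (r \lor \Box p)) at every successor {w0, w2, w3, w4, w5, w6}.
    \Diamond \Diamond q \land (\neg s \to (r \lor \Box p)) fails at w6, so \Box (\Diamond \Diamond q \land (\neg s \to (r \lor \Box p))) is false at w1.
      At w6: \Diamond \Diamond q is true, \neg s \to (r \lor \Box p) is false, so \Diamond \Diamond q \land (\neg s \to (r \lor \Box p)) is false.
Satisfying worlds: {w6}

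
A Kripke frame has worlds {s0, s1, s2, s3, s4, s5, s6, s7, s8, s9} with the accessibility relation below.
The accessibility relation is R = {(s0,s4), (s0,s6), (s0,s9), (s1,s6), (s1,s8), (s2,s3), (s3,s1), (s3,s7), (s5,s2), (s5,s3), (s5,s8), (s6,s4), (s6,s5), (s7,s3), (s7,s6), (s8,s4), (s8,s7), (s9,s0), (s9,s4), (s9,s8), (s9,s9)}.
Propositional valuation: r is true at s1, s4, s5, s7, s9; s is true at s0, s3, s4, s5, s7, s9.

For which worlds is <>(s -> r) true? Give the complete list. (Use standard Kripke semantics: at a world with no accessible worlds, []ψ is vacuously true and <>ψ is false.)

Recall that <>ψ holds at a world iff ψ holds at some accessible world.
Let φ = <>(s -> r). Evaluate φ at each world:
  s0 (successors {s4, s6, s9}): φ is true.
  s1 (successors {s6, s8}): φ is true.
  s2 (successors {s3}): φ is false.
  s3 (successors {s1, s7}): φ is true.
  s4 (successors ∅): φ is false.
  s5 (successors {s2, s3, s8}): φ is true.
  s6 (successors {s4, s5}): φ is true.
  s7 (successors {s3, s6}): φ is true.
  s8 (successors {s4, s7}): φ is true.
  s9 (successors {s0, s4, s8, s9}): φ is true.
For instance, at s2:
  At s2: <>(s -> r) requires s -> r at some successor in {s3}.
    At s3: s -> r is false.
  So <>(s -> r) is false at s2.
Satisfying worlds: {s0, s1, s3, s5, s6, s7, s8, s9}

s0, s1, s3, s5, s6, s7, s8, s9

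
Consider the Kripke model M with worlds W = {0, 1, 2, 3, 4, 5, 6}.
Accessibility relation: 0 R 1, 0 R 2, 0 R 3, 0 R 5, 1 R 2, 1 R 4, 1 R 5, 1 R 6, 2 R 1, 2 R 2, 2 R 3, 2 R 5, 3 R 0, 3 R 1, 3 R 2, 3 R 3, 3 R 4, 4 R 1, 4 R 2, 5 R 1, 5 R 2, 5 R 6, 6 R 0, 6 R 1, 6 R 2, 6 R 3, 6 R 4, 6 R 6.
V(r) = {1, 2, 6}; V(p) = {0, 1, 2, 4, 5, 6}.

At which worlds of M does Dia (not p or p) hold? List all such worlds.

Recall that Dia ψ holds at a world iff ψ holds at some accessible world.
Let φ = Dia (not p or p). Evaluate φ at each world:
  0 (successors {1, 2, 3, 5}): φ is true.
  1 (successors {2, 4, 5, 6}): φ is true.
  2 (successors {1, 2, 3, 5}): φ is true.
  3 (successors {0, 1, 2, 3, 4}): φ is true.
  4 (successors {1, 2}): φ is true.
  5 (successors {1, 2, 6}): φ is true.
  6 (successors {0, 1, 2, 3, 4, 6}): φ is true.
For instance, at 3:
  At 3: Dia (not p or p) requires not p or p at some successor in {0, 1, 2, 3, 4}.
    not p or p holds at 0, so Dia (not p or p) is true at 3.
Satisfying worlds: {0, 1, 2, 3, 4, 5, 6}

0, 1, 2, 3, 4, 5, 6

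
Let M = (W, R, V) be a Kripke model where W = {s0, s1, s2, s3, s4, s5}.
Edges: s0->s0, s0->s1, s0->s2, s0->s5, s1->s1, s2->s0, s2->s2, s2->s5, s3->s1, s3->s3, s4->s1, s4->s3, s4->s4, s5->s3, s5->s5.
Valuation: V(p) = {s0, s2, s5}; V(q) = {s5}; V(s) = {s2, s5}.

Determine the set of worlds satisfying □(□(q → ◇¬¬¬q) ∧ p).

s2

Recall that □ψ holds at a world iff ψ holds at every accessible world, and ◇ψ holds iff ψ holds at some accessible world.
Let φ = □(□(q → ◇¬¬¬q) ∧ p). Evaluate φ at each world:
  s0 (successors {s0, s1, s2, s5}): φ is false.
  s1 (successors {s1}): φ is false.
  s2 (successors {s0, s2, s5}): φ is true.
  s3 (successors {s1, s3}): φ is false.
  s4 (successors {s1, s3, s4}): φ is false.
  s5 (successors {s3, s5}): φ is false.
For instance, at s2:
  At s2: □(□(q → ◇¬¬¬q) ∧ p) requires □(q → ◇¬¬¬q) ∧ p at every successor {s0, s2, s5}.
      At s0: □(q → ◇¬¬¬q) is true, p is true, so □(q → ◇¬¬¬q) ∧ p is true.
      At s2: □(q → ◇¬¬¬q) is true, p is true, so □(q → ◇¬¬¬q) ∧ p is true.
      At s5: □(q → ◇¬¬¬q) is true, p is true, so □(q → ◇¬¬¬q) ∧ p is true.
  So □(□(q → ◇¬¬¬q) ∧ p) is true at s2.
Satisfying worlds: {s2}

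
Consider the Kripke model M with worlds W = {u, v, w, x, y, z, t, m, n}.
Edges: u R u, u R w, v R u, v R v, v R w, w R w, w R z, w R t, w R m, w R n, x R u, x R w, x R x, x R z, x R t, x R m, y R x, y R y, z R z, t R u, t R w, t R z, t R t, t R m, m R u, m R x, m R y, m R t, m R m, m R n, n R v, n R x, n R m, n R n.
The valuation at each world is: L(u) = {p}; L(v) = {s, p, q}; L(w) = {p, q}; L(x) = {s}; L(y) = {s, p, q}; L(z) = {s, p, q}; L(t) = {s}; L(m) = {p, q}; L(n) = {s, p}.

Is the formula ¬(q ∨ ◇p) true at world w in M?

No

At w: q ∨ ◇p is true, so ¬(q ∨ ◇p) is false.
  At w: q is true, ◇p is true, so q ∨ ◇p is true.
    At w: ◇p requires p at some successor in {w, z, t, m, n}.
      p holds at w, so ◇p is true at w.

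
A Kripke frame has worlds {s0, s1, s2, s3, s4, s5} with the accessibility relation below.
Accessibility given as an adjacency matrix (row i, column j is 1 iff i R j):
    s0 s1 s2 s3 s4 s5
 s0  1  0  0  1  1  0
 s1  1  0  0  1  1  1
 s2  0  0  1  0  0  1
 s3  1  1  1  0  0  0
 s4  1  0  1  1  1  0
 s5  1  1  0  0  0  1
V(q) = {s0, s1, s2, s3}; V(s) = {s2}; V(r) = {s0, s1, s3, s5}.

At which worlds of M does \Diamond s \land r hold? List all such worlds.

s3

Let φ = \Diamond s \land r. Evaluate φ at each world:
  s0 (successors {s0, s3, s4}): φ is false.
  s1 (successors {s0, s3, s4, s5}): φ is false.
  s2 (successors {s2, s5}): φ is false.
  s3 (successors {s0, s1, s2}): φ is true.
  s4 (successors {s0, s2, s3, s4}): φ is false.
  s5 (successors {s0, s1, s5}): φ is false.
For instance, at s4:
  At s4: \Diamond s is true, r is false, so \Diamond s \land r is false.
    At s4: \Diamond s requires s at some successor in {s0, s2, s3, s4}.
      s holds at s2, so \Diamond s is true at s4.
Satisfying worlds: {s3}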